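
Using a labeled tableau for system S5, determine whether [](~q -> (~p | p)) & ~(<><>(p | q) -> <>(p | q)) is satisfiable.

1. [](~q -> (~p | p)) & ~(<><>(p | q) -> <>(p | q)), w0
2. [](~q -> (~p | p)), w0   [&-rule on 1]
3. ~(<><>(p | q) -> <>(p | q)), w0   [&-rule on 1]
4. <><>(p | q), w0   [~->-rule on 3]
5. ~<>(p | q), w0   [~->-rule on 3]
6. ~q -> (~p | p), w0   [[]-rule on 2 via w0Rw0]
7. ~(p | q), w0   [~<>-rule on 5 via w0Rw0]
8. ~p, w0   [~|-rule on 7]
9. ~q, w0   [~|-rule on 7]
10. ~p | p, w0   [->-rule on 6 (branches; this branch)]
11. <>(p | q), w1   [<>-rule on 4: fresh world w1, w0Rw1]
12. ~q -> (~p | p), w1   [[]-rule on 2 via w0Rw1]
13. ~(p | q), w1   [~<>-rule on 5 via w0Rw1]
14. ~p, w1   [~|-rule on 13]
15. ~q, w1   [~|-rule on 13]
16. ~p | p, w1   [->-rule on 12 (branches; this branch)]
17. p | q, w2   [<>-rule on 11: fresh world w2, w1Rw2]
18. ~q -> (~p | p), w2   [[]-rule on 2 via w0Rw2]
19. ~(p | q), w2   [~<>-rule on 5 via w0Rw2]
20. ~p, w2   [~|-rule on 19]
21. ~q, w2   [~|-rule on 19]
22. q, w2   [|-rule on 17 (branches; this branch)]
Accessibility: w0Rw0, w0Rw1, w0Rw2, w1Rw0, w1Rw1, w1Rw2, w2Rw0, w2Rw1, w2Rw2
Branch closes: q and ~q both at w2.
All branches of the tableau close; one closing branch shown above.

Unsatisfiable (every branch closes)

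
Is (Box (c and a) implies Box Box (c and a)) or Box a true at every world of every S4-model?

Valid

Tableau for the negation not ((Box (c and a) implies Box Box (c and a)) or Box a):
1. not ((Box (c and a) implies Box Box (c and a)) or Box a), 0
2. not (Box (c and a) implies Box Box (c and a)), 0
3. not Box a, 0
4. Box (c and a), 0
5. not Box Box (c and a), 0
6. c and a, 0
7. c, 0
8. a, 0
9. not a, 1
10. c and a, 1
11. c, 1
12. a, 1
Accessibility: 0R0, 0R1, 1R1
Branch closes: a and not a both at 1.
Every branch of the negation's tableau closes; the branch above is one of them.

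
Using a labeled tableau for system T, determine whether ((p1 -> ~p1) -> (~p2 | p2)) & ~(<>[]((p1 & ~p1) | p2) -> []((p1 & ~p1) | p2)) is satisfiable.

1. ((p1 -> ~p1) -> (~p2 | p2)) & ~(<>[]((p1 & ~p1) | p2) -> []((p1 & ~p1) | p2)), w0
2. (p1 -> ~p1) -> (~p2 | p2), w0   [&-rule on 1]
3. ~(<>[]((p1 & ~p1) | p2) -> []((p1 & ~p1) | p2)), w0   [&-rule on 1]
4. <>[]((p1 & ~p1) | p2), w0   [~->-rule on 3]
5. ~[]((p1 & ~p1) | p2), w0   [~->-rule on 3]
6. ~p2 | p2, w0   [->-rule on 2 (branches; this branch)]
7. p2, w0   [|-rule on 6 (branches; this branch)]
8. []((p1 & ~p1) | p2), w1   [<>-rule on 4: fresh world w1, w0Rw1]
9. (p1 & ~p1) | p2, w1   [[]-rule on 8 via w1Rw1]
10. p2, w1   [|-rule on 9 (branches; this branch)]
11. ~((p1 & ~p1) | p2), w2   [~[]-rule on 5: fresh world w2, w0Rw2]
12. ~(p1 & ~p1), w2   [~|-rule on 11]
13. ~p2, w2   [~|-rule on 11]
14. p1, w2   [~&-rule on 12 (branches; this branch)]
Accessibility: w0Rw0, w0Rw1, w0Rw2, w1Rw1, w2Rw2

Yes, satisfiable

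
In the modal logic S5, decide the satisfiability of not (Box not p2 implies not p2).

Unsatisfiable

1. not (Box not p2 implies not p2), 0
2. Box not p2, 0
3. p2, 0
4. not p2, 0
Accessibility: 0R0
Branch closes: p2 and not p2 both at 0.
All branches of the tableau close; one closing branch shown above.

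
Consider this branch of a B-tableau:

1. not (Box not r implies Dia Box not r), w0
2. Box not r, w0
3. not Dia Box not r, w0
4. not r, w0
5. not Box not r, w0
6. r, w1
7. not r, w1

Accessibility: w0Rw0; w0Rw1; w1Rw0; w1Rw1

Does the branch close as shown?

Closed

Both r and not r appear at w1.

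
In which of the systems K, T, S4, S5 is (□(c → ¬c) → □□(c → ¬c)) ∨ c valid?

T-tableau for the negation ¬((□(c → ¬c) → □□(c → ¬c)) ∨ c):
1. ¬((□(c → ¬c) → □□(c → ¬c)) ∨ c), u
2. ¬(□(c → ¬c) → □□(c → ¬c)), u
3. ¬c, u
4. □(c → ¬c), u
5. ¬□□(c → ¬c), u
6. c → ¬c, u
7. ¬□(c → ¬c), v
8. c → ¬c, v
9. ¬c, v
10. ¬(c → ¬c), w
11. c, w
Accessibility: uRu, uRv, vRv, vRw, wRw
Complete open branch: countermodel on a T-frame, so not valid in T, nor in K (the same frame is also a K-frame).
S4-tableau for the negation ¬((□(c → ¬c) → □□(c → ¬c)) ∨ c):
1. ¬((□(c → ¬c) → □□(c → ¬c)) ∨ c), u
2. ¬(□(c → ¬c) → □□(c → ¬c)), u
3. ¬c, u
4. □(c → ¬c), u
5. ¬□□(c → ¬c), u
6. c → ¬c, u
7. ¬□(c → ¬c), v
8. c → ¬c, v
9. ¬c, v
10. ¬(c → ¬c), w
11. c, w
12. c → ¬c, w
13. ¬c, w
Accessibility: uRu, uRv, uRw, vRv, vRw, wRw
Branch closes: c and ¬c both at w.
Every branch closes (one shown): valid in S4, hence also in S5 (every theorem of S4 is a theorem of S5).

S4, S5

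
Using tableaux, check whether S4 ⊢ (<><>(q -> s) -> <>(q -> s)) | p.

Tableau for the negation ~((<><>(q -> s) -> <>(q -> s)) | p):
1. ~((<><>(q -> s) -> <>(q -> s)) | p), u
2. ~(<><>(q -> s) -> <>(q -> s)), u
3. ~p, u
4. <><>(q -> s), u
5. ~<>(q -> s), u
6. ~(q -> s), u
7. q, u
8. ~s, u
9. <>(q -> s), v
10. ~(q -> s), v
11. q, v
12. ~s, v
13. q -> s, w
14. ~(q -> s), w
15. q, w
16. ~s, w
17. s, w
Accessibility: uRu, uRv, uRw, vRv, vRw, wRw
Branch closes: s and ~s both at w.
All branches of the negation close; one closing branch shown above.

Valid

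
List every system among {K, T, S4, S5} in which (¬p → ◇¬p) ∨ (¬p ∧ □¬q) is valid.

T, S4, S5

K-tableau for the negation ¬((¬p → ◇¬p) ∨ (¬p ∧ □¬q)):
1. ¬((¬p → ◇¬p) ∨ (¬p ∧ □¬q)), 0
2. ¬(¬p → ◇¬p), 0
3. ¬(¬p ∧ □¬q), 0
4. ¬p, 0
5. ¬◇¬p, 0
6. ¬□¬q, 0
7. q, 1
8. p, 1
Accessibility: 0R1
Complete open branch: countermodel on a K-frame, so not valid in K.
T-tableau for the negation ¬((¬p → ◇¬p) ∨ (¬p ∧ □¬q)):
1. ¬((¬p → ◇¬p) ∨ (¬p ∧ □¬q)), 0
2. ¬(¬p → ◇¬p), 0
3. ¬(¬p ∧ □¬q), 0
4. ¬p, 0
5. ¬◇¬p, 0
6. p, 0
Accessibility: 0R0
Branch closes: p and ¬p both at 0.
Every branch closes (one shown): valid in T, hence also in S4, S5 (every theorem of T is a theorem of S4 and S5).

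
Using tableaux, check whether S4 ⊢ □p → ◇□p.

Tableau for the negation ¬(□p → ◇□p):
1. ¬(□p → ◇□p), w0
2. □p, w0
3. ¬◇□p, w0
4. p, w0
5. ¬□p, w0
6. ¬p, w1
7. p, w1
Accessibility: w0Rw0, w0Rw1, w1Rw1
Branch closes: p and ¬p both at w1.
All branches of the negation close; one closing branch shown above.

Valid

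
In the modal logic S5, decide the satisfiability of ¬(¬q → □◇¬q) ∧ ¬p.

Unsatisfiable

1. ¬(¬q → □◇¬q) ∧ ¬p, w0
2. ¬(¬q → □◇¬q), w0
3. ¬p, w0
4. ¬q, w0
5. ¬□◇¬q, w0
6. ¬◇¬q, w1
7. q, w0
Accessibility: w0Rw0, w0Rw1, w1Rw0, w1Rw1
Branch closes: q and ¬q both at w0.
(One branch shown.) All branches close.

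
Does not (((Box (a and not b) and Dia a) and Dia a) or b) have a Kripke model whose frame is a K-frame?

Yes, satisfiable

1. not (((Box (a and not b) and Dia a) and Dia a) or b), 0
2. not ((Box (a and not b) and Dia a) and Dia a), 0   [neg-or-rule on 1]
3. not b, 0   [neg-or-rule on 1]
4. not Dia a, 0   [neg-and-rule on 2 (branches; this branch)]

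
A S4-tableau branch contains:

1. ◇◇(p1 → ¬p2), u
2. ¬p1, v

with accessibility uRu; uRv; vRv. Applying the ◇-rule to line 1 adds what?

a fresh world w with uRw, and ◇(p1 → ¬p2) at w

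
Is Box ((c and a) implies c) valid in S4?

Tableau for the negation not Box ((c and a) implies c):
1. not Box ((c and a) implies c), u
2. not ((c and a) implies c), v
3. c and a, v
4. not c, v
5. c, v
6. a, v
Accessibility: uRu, uRv, vRv
Branch closes: c and not c both at v.
Every branch of the negation's tableau closes; the branch above is one of them.

Yes, valid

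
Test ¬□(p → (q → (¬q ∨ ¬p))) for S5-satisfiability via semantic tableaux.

1. ¬□(p → (q → (¬q ∨ ¬p))), u
2. ¬(p → (q → (¬q ∨ ¬p))), v   [¬□-rule on 1: fresh world v, uRv]
3. p, v   [¬→-rule on 2]
4. ¬(q → (¬q ∨ ¬p)), v   [¬→-rule on 2]
5. q, v   [¬→-rule on 4]
6. ¬(¬q ∨ ¬p), v   [¬→-rule on 4]
Accessibility: uRu, uRv, vRu, vRv

Yes, satisfiable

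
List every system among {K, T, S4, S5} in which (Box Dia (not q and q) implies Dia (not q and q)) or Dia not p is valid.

T-tableau for the negation not ((Box Dia (not q and q) implies Dia (not q and q)) or Dia not p):
1. not ((Box Dia (not q and q) implies Dia (not q and q)) or Dia not p), 0
2. not (Box Dia (not q and q) implies Dia (not q and q)), 0
3. not Dia not p, 0
4. Box Dia (not q and q), 0
5. not Dia (not q and q), 0
6. p, 0
7. Dia (not q and q), 0
8. not (not q and q), 0
9. not q, 0
10. not q and q, 1
11. not q, 1
12. q, 1
Accessibility: 0R0, 0R1, 1R1
Branch closes: q and not q both at 1.
Every branch closes (one shown): valid in T, hence also in S4, S5 (every theorem of T is a theorem of S4 and S5).
K-tableau for the negation not ((Box Dia (not q and q) implies Dia (not q and q)) or Dia not p):
1. not ((Box Dia (not q and q) implies Dia (not q and q)) or Dia not p), 0
2. not (Box Dia (not q and q) implies Dia (not q and q)), 0
3. not Dia not p, 0
4. Box Dia (not q and q), 0
5. not Dia (not q and q), 0
Complete open branch: countermodel on a K-frame, so not valid in K.

T, S4, S5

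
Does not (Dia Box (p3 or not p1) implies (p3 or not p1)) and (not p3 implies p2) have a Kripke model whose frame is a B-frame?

No, unsatisfiable

1. not (Dia Box (p3 or not p1) implies (p3 or not p1)) and (not p3 implies p2), u
2. not (Dia Box (p3 or not p1) implies (p3 or not p1)), u   [and-rule on 1]
3. not p3 implies p2, u   [and-rule on 1]
4. Dia Box (p3 or not p1), u   [neg-implies-rule on 2]
5. not (p3 or not p1), u   [neg-implies-rule on 2]
6. not p3, u   [neg-or-rule on 5]
7. p1, u   [neg-or-rule on 5]
8. p2, u   [implies-rule on 3 (branches; this branch)]
9. Box (p3 or not p1), v   [Dia-rule on 4: fresh world v, uRv]
10. p3 or not p1, u   [Box-rule on 9 via vRu]
11. p3 or not p1, v   [Box-rule on 9 via vRv]
12. not p1, u   [or-rule on 10 (branches; this branch)]
Accessibility: uRu, uRv, vRu, vRv
Branch closes: p1 and not p1 both at u.
All branches of the tableau close; one closing branch shown above.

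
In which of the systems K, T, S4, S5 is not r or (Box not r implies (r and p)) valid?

T-tableau for the negation not (not r or (Box not r implies (r and p))):
1. not (not r or (Box not r implies (r and p))), w0
2. r, w0
3. not (Box not r implies (r and p)), w0
4. Box not r, w0
5. not (r and p), w0
6. not r, w0
Accessibility: w0Rw0
Branch closes: r and not r both at w0.
Every branch closes (one shown): valid in T, hence also in S4, S5 (every theorem of T is a theorem of S4 and S5).
K-tableau for the negation not (not r or (Box not r implies (r and p))):
1. not (not r or (Box not r implies (r and p))), w0
2. r, w0
3. not (Box not r implies (r and p)), w0
4. Box not r, w0
5. not (r and p), w0
6. not p, w0
Complete open branch: countermodel on a K-frame, so not valid in K.

T, S4, S5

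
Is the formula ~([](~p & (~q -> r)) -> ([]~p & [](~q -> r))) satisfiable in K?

No, unsatisfiable

1. ~([](~p & (~q -> r)) -> ([]~p & [](~q -> r))), u
2. [](~p & (~q -> r)), u
3. ~([]~p & [](~q -> r)), u
4. ~[](~q -> r), u
5. ~(~q -> r), v
6. ~q, v
7. ~r, v
8. ~p & (~q -> r), v
9. ~p, v
10. ~q -> r, v
11. r, v
Accessibility: uRv
Branch closes: r and ~r both at v.
All branches of the tableau close; one closing branch shown above.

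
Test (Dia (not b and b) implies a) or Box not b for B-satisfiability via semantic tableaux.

1. (Dia (not b and b) implies a) or Box not b, w0
2. Box not b, w0
3. not b, w0
Accessibility: w0Rw0

Satisfiable (open branch found)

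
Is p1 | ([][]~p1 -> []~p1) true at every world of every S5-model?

Valid

Tableau for the negation ~(p1 | ([][]~p1 -> []~p1)):
1. ~(p1 | ([][]~p1 -> []~p1)), 0
2. ~p1, 0
3. ~([][]~p1 -> []~p1), 0
4. [][]~p1, 0
5. ~[]~p1, 0
6. []~p1, 0
7. p1, 1
8. []~p1, 1
9. ~p1, 1
Accessibility: 0R0, 0R1, 1R0, 1R1
Branch closes: p1 and ~p1 both at 1.
All branches of the negation close; one closing branch shown above.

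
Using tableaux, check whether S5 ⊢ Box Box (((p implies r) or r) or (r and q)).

Tableau for the negation not Box Box (((p implies r) or r) or (r and q)):
1. not Box Box (((p implies r) or r) or (r and q)), 0
2. not Box (((p implies r) or r) or (r and q)), 1
3. not (((p implies r) or r) or (r and q)), 2
4. not ((p implies r) or r), 2
5. not (r and q), 2
6. not (p implies r), 2
7. not r, 2
8. p, 2
9. not q, 2
Accessibility: 0R0, 0R1, 0R2, 1R0, 1R1, 1R2, 2R0, 2R1, 2R2
The negation has an open branch (countermodel exists).

Not valid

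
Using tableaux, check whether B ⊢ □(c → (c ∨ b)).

Tableau for the negation ¬□(c → (c ∨ b)):
1. ¬□(c → (c ∨ b)), 0
2. ¬(c → (c ∨ b)), 1   [¬□-rule on 1: fresh world 1, 0R1]
3. c, 1   [¬→-rule on 2]
4. ¬(c ∨ b), 1   [¬→-rule on 2]
5. ¬c, 1   [¬∨-rule on 4]
6. ¬b, 1   [¬∨-rule on 4]
Accessibility: 0R0, 0R1, 1R0, 1R1
Branch closes: c and ¬c both at 1.
All branches of the negation close; one closing branch shown above.

Yes, valid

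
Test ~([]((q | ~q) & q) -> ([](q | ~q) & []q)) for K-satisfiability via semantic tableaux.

1. ~([]((q | ~q) & q) -> ([](q | ~q) & []q)), u
2. []((q | ~q) & q), u
3. ~([](q | ~q) & []q), u
4. ~[]q, u
5. ~q, v
6. (q | ~q) & q, v
7. q | ~q, v
8. q, v
Accessibility: uRv
Branch closes: q and ~q both at v.
Every branch closes; the branch above is one of them.

Unsatisfiable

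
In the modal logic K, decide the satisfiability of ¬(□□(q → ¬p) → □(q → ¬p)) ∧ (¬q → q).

Satisfiable

1. ¬(□□(q → ¬p) → □(q → ¬p)) ∧ (¬q → q), u
2. ¬(□□(q → ¬p) → □(q → ¬p)), u   [∧-rule on 1]
3. ¬q → q, u   [∧-rule on 1]
4. □□(q → ¬p), u   [¬→-rule on 2]
5. ¬□(q → ¬p), u   [¬→-rule on 2]
6. q, u   [→-rule on 3 (branches; this branch)]
7. ¬(q → ¬p), v   [¬□-rule on 5: fresh world v, uRv]
8. q, v   [¬→-rule on 7]
9. p, v   [¬→-rule on 7]
10. □(q → ¬p), v   [□-rule on 4 via uRv]
Accessibility: uRv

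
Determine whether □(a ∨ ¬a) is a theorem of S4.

Tableau for the negation ¬□(a ∨ ¬a):
1. ¬□(a ∨ ¬a), 0
2. ¬(a ∨ ¬a), 1
3. ¬a, 1
4. a, 1
Accessibility: 0R0, 0R1, 1R1
Branch closes: a and ¬a both at 1.
Every branch of the negation's tableau closes; the branch above is one of them.

Valid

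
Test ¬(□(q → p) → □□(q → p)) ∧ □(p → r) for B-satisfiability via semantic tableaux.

Satisfiable (open branch found)

1. ¬(□(q → p) → □□(q → p)) ∧ □(p → r), w0
2. ¬(□(q → p) → □□(q → p)), w0
3. □(p → r), w0
4. □(q → p), w0
5. ¬□□(q → p), w0
6. p → r, w0
7. q → p, w0
8. r, w0
9. p, w0
10. ¬□(q → p), w1
11. p → r, w1
12. q → p, w1
13. r, w1
14. p, w1
15. ¬(q → p), w2
16. q, w2
17. ¬p, w2
Accessibility: w0Rw0, w0Rw1, w1Rw0, w1Rw1, w1Rw2, w2Rw1, w2Rw2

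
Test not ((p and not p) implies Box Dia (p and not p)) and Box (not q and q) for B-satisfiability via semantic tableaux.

1. not ((p and not p) implies Box Dia (p and not p)) and Box (not q and q), 0
2. not ((p and not p) implies Box Dia (p and not p)), 0
3. Box (not q and q), 0
4. p and not p, 0
5. not Box Dia (p and not p), 0
6. p, 0
7. not p, 0
Accessibility: 0R0
Branch closes: p and not p both at 0.
All branches of the tableau close; one closing branch shown above.

Unsatisfiable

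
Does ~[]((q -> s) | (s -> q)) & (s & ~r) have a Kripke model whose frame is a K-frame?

1. ~[]((q -> s) | (s -> q)) & (s & ~r), 0
2. ~[]((q -> s) | (s -> q)), 0
3. s & ~r, 0
4. s, 0
5. ~r, 0
6. ~((q -> s) | (s -> q)), 1
7. ~(q -> s), 1
8. ~(s -> q), 1
9. q, 1
10. ~s, 1
11. s, 1
12. ~q, 1
Accessibility: 0R1
Branch closes: s and ~s both at 1.
All branches of the tableau close; one closing branch shown above.

Unsatisfiable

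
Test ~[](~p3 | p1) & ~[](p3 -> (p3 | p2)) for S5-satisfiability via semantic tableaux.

Unsatisfiable

1. ~[](~p3 | p1) & ~[](p3 -> (p3 | p2)), u
2. ~[](~p3 | p1), u   [&-rule on 1]
3. ~[](p3 -> (p3 | p2)), u   [&-rule on 1]
4. ~(~p3 | p1), v   [~[]-rule on 2: fresh world v, uRv]
5. p3, v   [~|-rule on 4]
6. ~p1, v   [~|-rule on 4]
7. ~(p3 -> (p3 | p2)), w   [~[]-rule on 3: fresh world w, uRw]
8. p3, w   [~->-rule on 7]
9. ~(p3 | p2), w   [~->-rule on 7]
10. ~p3, w   [~|-rule on 9]
11. ~p2, w   [~|-rule on 9]
Accessibility: uRu, uRv, uRw, vRu, vRv, vRw, wRu, wRv, wRw
Branch closes: p3 and ~p3 both at w.
Every branch closes; the branch above is one of them.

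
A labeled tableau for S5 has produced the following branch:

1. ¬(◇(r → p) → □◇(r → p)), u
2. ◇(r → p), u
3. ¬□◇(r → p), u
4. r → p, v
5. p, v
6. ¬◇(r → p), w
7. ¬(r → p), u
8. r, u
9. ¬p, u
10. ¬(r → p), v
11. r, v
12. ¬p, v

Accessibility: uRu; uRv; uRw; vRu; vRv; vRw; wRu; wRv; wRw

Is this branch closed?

Both p and ¬p appear at v.

Closed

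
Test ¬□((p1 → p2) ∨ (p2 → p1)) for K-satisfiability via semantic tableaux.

1. ¬□((p1 → p2) ∨ (p2 → p1)), w0
2. ¬((p1 → p2) ∨ (p2 → p1)), w1   [¬□-rule on 1: fresh world w1, w0Rw1]
3. ¬(p1 → p2), w1   [¬∨-rule on 2]
4. ¬(p2 → p1), w1   [¬∨-rule on 2]
5. p1, w1   [¬→-rule on 3]
6. ¬p2, w1   [¬→-rule on 3]
7. p2, w1   [¬→-rule on 4]
8. ¬p1, w1   [¬→-rule on 4]
Accessibility: w0Rw1
Branch closes: p2 and ¬p2 both at w1.
All branches of the tableau close; one closing branch shown above.

No, unsatisfiable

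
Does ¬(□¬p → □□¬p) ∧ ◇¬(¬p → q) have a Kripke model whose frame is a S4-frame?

1. ¬(□¬p → □□¬p) ∧ ◇¬(¬p → q), w0
2. ¬(□¬p → □□¬p), w0   [∧-rule on 1]
3. ◇¬(¬p → q), w0   [∧-rule on 1]
4. □¬p, w0   [¬→-rule on 2]
5. ¬□□¬p, w0   [¬→-rule on 2]
6. ¬p, w0   [□-rule on 4 via w0Rw0]
7. ¬(¬p → q), w1   [◇-rule on 3: fresh world w1, w0Rw1]
8. ¬p, w1   [¬→-rule on 7]
9. ¬q, w1   [¬→-rule on 7]
10. ¬□¬p, w2   [¬□-rule on 5: fresh world w2, w0Rw2]
11. ¬p, w2   [□-rule on 4 via w0Rw2]
12. p, w3   [¬□-rule on 10: fresh world w3, w2Rw3]
13. ¬p, w3   [□-rule on 4 via w0Rw3]
Accessibility: w0Rw0, w0Rw1, w0Rw2, w0Rw3, w1Rw1, w2Rw2, w2Rw3, w3Rw3
Branch closes: p and ¬p both at w3.
(One branch shown.) All branches close.

Unsatisfiable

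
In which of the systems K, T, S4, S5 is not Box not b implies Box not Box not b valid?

S4-tableau for the negation not (not Box not b implies Box not Box not b):
1. not (not Box not b implies Box not Box not b), w0
2. not Box not b, w0
3. not Box not Box not b, w0
4. b, w1
5. Box not b, w2
6. not b, w2
Accessibility: w0Rw0, w0Rw1, w0Rw2, w1Rw1, w2Rw2
Complete open branch: countermodel on an S4-frame, so not valid in S4, nor in K, T (the same frame is also a K-frame and a T-frame).
S5-tableau for the negation not (not Box not b implies Box not Box not b):
1. not (not Box not b implies Box not Box not b), w0
2. not Box not b, w0
3. not Box not Box not b, w0
4. b, w1
5. Box not b, w2
6. not b, w0
7. not b, w1
Accessibility: w0Rw0, w0Rw1, w0Rw2, w1Rw0, w1Rw1, w1Rw2, w2Rw0, w2Rw1, w2Rw2
Branch closes: b and not b both at w1.
Every branch closes (one shown): valid in S5.

S5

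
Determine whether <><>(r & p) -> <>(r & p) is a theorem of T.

Invalid (countermodel exists)

Tableau for the negation ~(<><>(r & p) -> <>(r & p)):
1. ~(<><>(r & p) -> <>(r & p)), u
2. <><>(r & p), u   [~->-rule on 1]
3. ~<>(r & p), u   [~->-rule on 1]
4. ~(r & p), u   [~<>-rule on 3 via uRu]
5. ~p, u   [~&-rule on 4 (branches; this branch)]
6. <>(r & p), v   [<>-rule on 2: fresh world v, uRv]
7. ~(r & p), v   [~<>-rule on 3 via uRv]
8. ~p, v   [~&-rule on 7 (branches; this branch)]
9. r & p, w   [<>-rule on 6: fresh world w, vRw]
10. r, w   [&-rule on 9]
11. p, w   [&-rule on 9]
Accessibility: uRu, uRv, vRv, vRw, wRw
The negation has an open branch (countermodel exists).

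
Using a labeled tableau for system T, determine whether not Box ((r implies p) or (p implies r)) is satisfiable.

1. not Box ((r implies p) or (p implies r)), 0
2. not ((r implies p) or (p implies r)), 1
3. not (r implies p), 1
4. not (p implies r), 1
5. r, 1
6. not p, 1
7. p, 1
8. not r, 1
Accessibility: 0R0, 0R1, 1R1
Branch closes: p and not p both at 1.
All branches of the tableau close; one closing branch shown above.

No, unsatisfiable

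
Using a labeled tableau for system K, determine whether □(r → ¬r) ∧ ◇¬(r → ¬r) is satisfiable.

No, unsatisfiable

1. □(r → ¬r) ∧ ◇¬(r → ¬r), u
2. □(r → ¬r), u
3. ◇¬(r → ¬r), u
4. ¬(r → ¬r), v
5. r, v
6. r → ¬r, v
7. ¬r, v
Accessibility: uRv
Branch closes: r and ¬r both at v.
(One branch shown.) All branches close.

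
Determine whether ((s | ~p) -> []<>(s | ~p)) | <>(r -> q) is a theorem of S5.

Tableau for the negation ~(((s | ~p) -> []<>(s | ~p)) | <>(r -> q)):
1. ~(((s | ~p) -> []<>(s | ~p)) | <>(r -> q)), 0
2. ~((s | ~p) -> []<>(s | ~p)), 0
3. ~<>(r -> q), 0
4. s | ~p, 0
5. ~[]<>(s | ~p), 0
6. ~(r -> q), 0
7. r, 0
8. ~q, 0
9. ~p, 0
10. ~<>(s | ~p), 1
11. ~(r -> q), 1
12. r, 1
13. ~q, 1
14. ~(s | ~p), 0
15. ~s, 0
16. p, 0
Accessibility: 0R0, 0R1, 1R0, 1R1
Branch closes: p and ~p both at 0.
All branches of the negation close; one closing branch shown above.

Valid in S5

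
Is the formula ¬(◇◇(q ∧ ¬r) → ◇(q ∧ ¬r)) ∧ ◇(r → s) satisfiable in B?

Satisfiable (open branch found)

1. ¬(◇◇(q ∧ ¬r) → ◇(q ∧ ¬r)) ∧ ◇(r → s), w0
2. ¬(◇◇(q ∧ ¬r) → ◇(q ∧ ¬r)), w0
3. ◇(r → s), w0
4. ◇◇(q ∧ ¬r), w0
5. ¬◇(q ∧ ¬r), w0
6. ¬(q ∧ ¬r), w0
7. r, w0
8. r → s, w1
9. ¬(q ∧ ¬r), w1
10. s, w1
11. r, w1
12. ◇(q ∧ ¬r), w2
13. ¬(q ∧ ¬r), w2
14. r, w2
15. q ∧ ¬r, w3
16. q, w3
17. ¬r, w3
Accessibility: w0Rw0, w0Rw1, w0Rw2, w1Rw0, w1Rw1, w2Rw0, w2Rw2, w2Rw3, w3Rw2, w3Rw3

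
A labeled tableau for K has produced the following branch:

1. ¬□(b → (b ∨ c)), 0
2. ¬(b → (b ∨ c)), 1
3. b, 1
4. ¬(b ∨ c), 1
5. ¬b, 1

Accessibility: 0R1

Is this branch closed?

Both b and ¬b appear at 1.

Closed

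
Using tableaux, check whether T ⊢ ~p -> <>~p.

Tableau for the negation ~(~p -> <>~p):
1. ~(~p -> <>~p), u
2. ~p, u
3. ~<>~p, u
4. p, u
Accessibility: uRu
Branch closes: p and ~p both at u.
All branches of the negation close; one closing branch shown above.

Valid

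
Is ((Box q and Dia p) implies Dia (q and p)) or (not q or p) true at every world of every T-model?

Valid in T

Tableau for the negation not (((Box q and Dia p) implies Dia (q and p)) or (not q or p)):
1. not (((Box q and Dia p) implies Dia (q and p)) or (not q or p)), u
2. not ((Box q and Dia p) implies Dia (q and p)), u   [neg-or-rule on 1]
3. not (not q or p), u   [neg-or-rule on 1]
4. Box q and Dia p, u   [neg-implies-rule on 2]
5. not Dia (q and p), u   [neg-implies-rule on 2]
6. q, u   [neg-or-rule on 3]
7. not p, u   [neg-or-rule on 3]
8. Box q, u   [and-rule on 4]
9. Dia p, u   [and-rule on 4]
10. not (q and p), u   [neg-Dia-rule on 5 via uRu]
11. p, v   [Dia-rule on 9: fresh world v, uRv]
12. not (q and p), v   [neg-Dia-rule on 5 via uRv]
13. q, v   [Box-rule on 8 via uRv]
14. not p, v   [neg-and-rule on 12 (branches; this branch)]
Accessibility: uRu, uRv, vRv
Branch closes: p and not p both at v.
All branches of the negation close; one closing branch shown above.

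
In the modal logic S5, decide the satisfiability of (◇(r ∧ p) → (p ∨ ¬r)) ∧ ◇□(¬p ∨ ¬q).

Yes, satisfiable

1. (◇(r ∧ p) → (p ∨ ¬r)) ∧ ◇□(¬p ∨ ¬q), w0
2. ◇(r ∧ p) → (p ∨ ¬r), w0
3. ◇□(¬p ∨ ¬q), w0
4. p ∨ ¬r, w0
5. ¬r, w0
6. □(¬p ∨ ¬q), w1
7. ¬p ∨ ¬q, w0
8. ¬p ∨ ¬q, w1
9. ¬q, w0
10. ¬q, w1
Accessibility: w0Rw0, w0Rw1, w1Rw0, w1Rw1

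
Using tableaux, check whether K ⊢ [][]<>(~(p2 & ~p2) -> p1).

No, not valid

Tableau for the negation ~[][]<>(~(p2 & ~p2) -> p1):
1. ~[][]<>(~(p2 & ~p2) -> p1), w0
2. ~[]<>(~(p2 & ~p2) -> p1), w1
3. ~<>(~(p2 & ~p2) -> p1), w2
Accessibility: w0Rw1, w1Rw2
The negation has an open branch (countermodel exists).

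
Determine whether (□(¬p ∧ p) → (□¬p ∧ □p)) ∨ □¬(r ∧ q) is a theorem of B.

Tableau for the negation ¬((□(¬p ∧ p) → (□¬p ∧ □p)) ∨ □¬(r ∧ q)):
1. ¬((□(¬p ∧ p) → (□¬p ∧ □p)) ∨ □¬(r ∧ q)), 0
2. ¬(□(¬p ∧ p) → (□¬p ∧ □p)), 0   [¬∨-rule on 1]
3. ¬□¬(r ∧ q), 0   [¬∨-rule on 1]
4. □(¬p ∧ p), 0   [¬→-rule on 2]
5. ¬(□¬p ∧ □p), 0   [¬→-rule on 2]
6. ¬p ∧ p, 0   [□-rule on 4 via 0R0]
7. ¬p, 0   [∧-rule on 6]
8. p, 0   [∧-rule on 6]
Accessibility: 0R0
Branch closes: p and ¬p both at 0.
All branches of the negation close; one closing branch shown above.

Valid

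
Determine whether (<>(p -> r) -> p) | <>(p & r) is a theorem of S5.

Tableau for the negation ~((<>(p -> r) -> p) | <>(p & r)):
1. ~((<>(p -> r) -> p) | <>(p & r)), u
2. ~(<>(p -> r) -> p), u
3. ~<>(p & r), u
4. <>(p -> r), u
5. ~p, u
6. ~(p & r), u
7. ~r, u
8. p -> r, v
9. ~(p & r), v
10. r, v
11. ~p, v
Accessibility: uRu, uRv, vRu, vRv
The negation has an open branch (countermodel exists).

Not valid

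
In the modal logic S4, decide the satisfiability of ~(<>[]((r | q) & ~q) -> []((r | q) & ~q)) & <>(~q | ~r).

Satisfiable (open branch found)

1. ~(<>[]((r | q) & ~q) -> []((r | q) & ~q)) & <>(~q | ~r), w0
2. ~(<>[]((r | q) & ~q) -> []((r | q) & ~q)), w0
3. <>(~q | ~r), w0
4. <>[]((r | q) & ~q), w0
5. ~[]((r | q) & ~q), w0
6. ~q | ~r, w1
7. ~r, w1
8. []((r | q) & ~q), w2
9. (r | q) & ~q, w2
10. r | q, w2
11. ~q, w2
12. r, w2
13. ~((r | q) & ~q), w3
14. q, w3
Accessibility: w0Rw0, w0Rw1, w0Rw2, w0Rw3, w1Rw1, w2Rw2, w3Rw3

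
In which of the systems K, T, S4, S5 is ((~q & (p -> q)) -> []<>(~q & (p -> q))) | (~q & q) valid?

S5

S5-tableau for the negation ~(((~q & (p -> q)) -> []<>(~q & (p -> q))) | (~q & q)):
1. ~(((~q & (p -> q)) -> []<>(~q & (p -> q))) | (~q & q)), 0
2. ~((~q & (p -> q)) -> []<>(~q & (p -> q))), 0
3. ~(~q & q), 0
4. ~q & (p -> q), 0
5. ~[]<>(~q & (p -> q)), 0
6. ~q, 0
7. p -> q, 0
8. ~p, 0
9. ~<>(~q & (p -> q)), 1
10. ~(~q & (p -> q)), 0
11. ~(~q & (p -> q)), 1
12. ~(p -> q), 0
13. p, 0
Accessibility: 0R0, 0R1, 1R0, 1R1
Branch closes: p and ~p both at 0.
Every branch closes (one shown): valid in S5.
S4-tableau for the negation ~(((~q & (p -> q)) -> []<>(~q & (p -> q))) | (~q & q)):
1. ~(((~q & (p -> q)) -> []<>(~q & (p -> q))) | (~q & q)), 0
2. ~((~q & (p -> q)) -> []<>(~q & (p -> q))), 0
3. ~(~q & q), 0
4. ~q & (p -> q), 0
5. ~[]<>(~q & (p -> q)), 0
6. ~q, 0
7. p -> q, 0
8. ~p, 0
9. ~<>(~q & (p -> q)), 1
10. ~(~q & (p -> q)), 1
11. ~(p -> q), 1
12. p, 1
13. ~q, 1
Accessibility: 0R0, 0R1, 1R1
Complete open branch: countermodel on an S4-frame, so not valid in S4, nor in K, T (the same frame is also a K-frame and a T-frame).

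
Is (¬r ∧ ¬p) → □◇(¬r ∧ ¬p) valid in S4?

Tableau for the negation ¬((¬r ∧ ¬p) → □◇(¬r ∧ ¬p)):
1. ¬((¬r ∧ ¬p) → □◇(¬r ∧ ¬p)), w0
2. ¬r ∧ ¬p, w0   [¬→-rule on 1]
3. ¬□◇(¬r ∧ ¬p), w0   [¬→-rule on 1]
4. ¬r, w0   [∧-rule on 2]
5. ¬p, w0   [∧-rule on 2]
6. ¬◇(¬r ∧ ¬p), w1   [¬□-rule on 3: fresh world w1, w0Rw1]
7. ¬(¬r ∧ ¬p), w1   [¬◇-rule on 6 via w1Rw1]
8. p, w1   [¬∧-rule on 7 (branches; this branch)]
Accessibility: w0Rw0, w0Rw1, w1Rw1
The negation has an open branch (countermodel exists).

Invalid (countermodel exists)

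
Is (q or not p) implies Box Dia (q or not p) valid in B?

Tableau for the negation not ((q or not p) implies Box Dia (q or not p)):
1. not ((q or not p) implies Box Dia (q or not p)), w0
2. q or not p, w0   [neg-implies-rule on 1]
3. not Box Dia (q or not p), w0   [neg-implies-rule on 1]
4. not p, w0   [or-rule on 2 (branches; this branch)]
5. not Dia (q or not p), w1   [neg-Box-rule on 3: fresh world w1, w0Rw1]
6. not (q or not p), w0   [neg-Dia-rule on 5 via w1Rw0]
7. not q, w0   [neg-or-rule on 6]
8. p, w0   [neg-or-rule on 6]
Accessibility: w0Rw0, w0Rw1, w1Rw0, w1Rw1
Branch closes: p and not p both at w0.
Every branch of the negation's tableau closes; the branch above is one of them.

Yes, valid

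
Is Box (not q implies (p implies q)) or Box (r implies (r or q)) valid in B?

Tableau for the negation not (Box (not q implies (p implies q)) or Box (r implies (r or q))):
1. not (Box (not q implies (p implies q)) or Box (r implies (r or q))), u
2. not Box (not q implies (p implies q)), u   [neg-or-rule on 1]
3. not Box (r implies (r or q)), u   [neg-or-rule on 1]
4. not (not q implies (p implies q)), v   [neg-Box-rule on 2: fresh world v, uRv]
5. not q, v   [neg-implies-rule on 4]
6. not (p implies q), v   [neg-implies-rule on 4]
7. p, v   [neg-implies-rule on 6]
8. not (r implies (r or q)), w   [neg-Box-rule on 3: fresh world w, uRw]
9. r, w   [neg-implies-rule on 8]
10. not (r or q), w   [neg-implies-rule on 8]
11. not r, w   [neg-or-rule on 10]
12. not q, w   [neg-or-rule on 10]
Accessibility: uRu, uRv, uRw, vRu, vRv, wRu, wRw
Branch closes: r and not r both at w.
All branches of the negation close; one closing branch shown above.

Valid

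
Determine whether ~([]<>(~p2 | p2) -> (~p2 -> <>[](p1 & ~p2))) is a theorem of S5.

Tableau for the negation []<>(~p2 | p2) -> (~p2 -> <>[](p1 & ~p2)):
1. []<>(~p2 | p2) -> (~p2 -> <>[](p1 & ~p2)), w0
2. ~p2 -> <>[](p1 & ~p2), w0
3. <>[](p1 & ~p2), w0
4. [](p1 & ~p2), w1
5. p1 & ~p2, w0
6. p1, w0
7. ~p2, w0
8. p1 & ~p2, w1
9. p1, w1
10. ~p2, w1
Accessibility: w0Rw0, w0Rw1, w1Rw0, w1Rw1
The negation has an open branch (countermodel exists).

Invalid (countermodel exists)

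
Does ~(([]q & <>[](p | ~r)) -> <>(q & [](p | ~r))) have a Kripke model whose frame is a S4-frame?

1. ~(([]q & <>[](p | ~r)) -> <>(q & [](p | ~r))), 0
2. []q & <>[](p | ~r), 0
3. ~<>(q & [](p | ~r)), 0
4. []q, 0
5. <>[](p | ~r), 0
6. ~(q & [](p | ~r)), 0
7. q, 0
8. ~[](p | ~r), 0
9. [](p | ~r), 1
10. ~(q & [](p | ~r)), 1
11. q, 1
12. p | ~r, 1
13. ~[](p | ~r), 1
14. ~r, 1
15. ~(p | ~r), 2
16. ~p, 2
17. r, 2
18. ~(q & [](p | ~r)), 2
19. q, 2
20. ~[](p | ~r), 2
21. ~(p | ~r), 3
22. ~p, 3
23. r, 3
24. ~(q & [](p | ~r)), 3
25. q, 3
26. p | ~r, 3
27. ~[](p | ~r), 3
28. ~r, 3
Accessibility: 0R0, 0R1, 0R2, 0R3, 1R1, 1R3, 2R2, 3R3
Branch closes: r and ~r both at 3.
All branches of the tableau close; one closing branch shown above.

Unsatisfiable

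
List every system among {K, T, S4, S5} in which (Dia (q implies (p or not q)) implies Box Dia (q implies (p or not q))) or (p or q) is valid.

S5-tableau for the negation not ((Dia (q implies (p or not q)) implies Box Dia (q implies (p or not q))) or (p or q)):
1. not ((Dia (q implies (p or not q)) implies Box Dia (q implies (p or not q))) or (p or q)), u
2. not (Dia (q implies (p or not q)) implies Box Dia (q implies (p or not q))), u
3. not (p or q), u
4. Dia (q implies (p or not q)), u
5. not Box Dia (q implies (p or not q)), u
6. not p, u
7. not q, u
8. q implies (p or not q), v
9. p or not q, v
10. not q, v
11. not Dia (q implies (p or not q)), w
12. not (q implies (p or not q)), u
13. q, u
14. not (p or not q), u
Accessibility: uRu, uRv, uRw, vRu, vRv, vRw, wRu, wRv, wRw
Branch closes: q and not q both at u.
Every branch closes (one shown): valid in S5.
S4-tableau for the negation not ((Dia (q implies (p or not q)) implies Box Dia (q implies (p or not q))) or (p or q)):
1. not ((Dia (q implies (p or not q)) implies Box Dia (q implies (p or not q))) or (p or q)), u
2. not (Dia (q implies (p or not q)) implies Box Dia (q implies (p or not q))), u
3. not (p or q), u
4. Dia (q implies (p or not q)), u
5. not Box Dia (q implies (p or not q)), u
6. not p, u
7. not q, u
8. q implies (p or not q), v
9. p or not q, v
10. not q, v
11. not Dia (q implies (p or not q)), w
12. not (q implies (p or not q)), w
13. q, w
14. not (p or not q), w
15. not p, w
Accessibility: uRu, uRv, uRw, vRv, wRw
Complete open branch: countermodel on an S4-frame, so not valid in S4, nor in K, T (the same frame is also a K-frame and a T-frame).

S5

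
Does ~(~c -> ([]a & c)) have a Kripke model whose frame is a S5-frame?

Yes, satisfiable

1. ~(~c -> ([]a & c)), w0
2. ~c, w0
3. ~([]a & c), w0
Accessibility: w0Rw0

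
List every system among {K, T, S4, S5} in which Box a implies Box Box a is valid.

S4, S5

S4-tableau for the negation not (Box a implies Box Box a):
1. not (Box a implies Box Box a), u
2. Box a, u
3. not Box Box a, u
4. a, u
5. not Box a, v
6. a, v
7. not a, w
8. a, w
Accessibility: uRu, uRv, uRw, vRv, vRw, wRw
Branch closes: a and not a both at w.
Every branch closes (one shown): valid in S4, hence also in S5 (every theorem of S4 is a theorem of S5).
T-tableau for the negation not (Box a implies Box Box a):
1. not (Box a implies Box Box a), u
2. Box a, u
3. not Box Box a, u
4. a, u
5. not Box a, v
6. a, v
7. not a, w
Accessibility: uRu, uRv, vRv, vRw, wRw
Complete open branch: countermodel on a T-frame, so not valid in T, nor in K (the same frame is also a K-frame).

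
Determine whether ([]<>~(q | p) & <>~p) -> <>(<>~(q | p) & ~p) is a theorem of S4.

Tableau for the negation ~(([]<>~(q | p) & <>~p) -> <>(<>~(q | p) & ~p)):
1. ~(([]<>~(q | p) & <>~p) -> <>(<>~(q | p) & ~p)), w0
2. []<>~(q | p) & <>~p, w0   [~->-rule on 1]
3. ~<>(<>~(q | p) & ~p), w0   [~->-rule on 1]
4. []<>~(q | p), w0   [&-rule on 2]
5. <>~p, w0   [&-rule on 2]
6. ~(<>~(q | p) & ~p), w0   [~<>-rule on 3 via w0Rw0]
7. <>~(q | p), w0   [[]-rule on 4 via w0Rw0]
8. ~<>~(q | p), w0   [~&-rule on 6 (branches; this branch)]
9. q | p, w0   [~<>-rule on 8 via w0Rw0]
10. p, w0   [|-rule on 9 (branches; this branch)]
11. ~p, w1   [<>-rule on 5: fresh world w1, w0Rw1]
12. ~(<>~(q | p) & ~p), w1   [~<>-rule on 3 via w0Rw1]
13. <>~(q | p), w1   [[]-rule on 4 via w0Rw1]
14. q | p, w1   [~<>-rule on 8 via w0Rw1]
15. ~<>~(q | p), w1   [~&-rule on 12 (branches; this branch)]
16. q, w1   [|-rule on 14 (branches; this branch)]
17. ~(q | p), w2   [<>-rule on 7: fresh world w2, w0Rw2]
18. ~q, w2   [~|-rule on 17]
19. ~p, w2   [~|-rule on 17]
20. ~(<>~(q | p) & ~p), w2   [~<>-rule on 3 via w0Rw2]
21. <>~(q | p), w2   [[]-rule on 4 via w0Rw2]
22. q | p, w2   [~<>-rule on 8 via w0Rw2]
23. ~<>~(q | p), w2   [~&-rule on 20 (branches; this branch)]
24. p, w2   [|-rule on 22 (branches; this branch)]
Accessibility: w0Rw0, w0Rw1, w0Rw2, w1Rw1, w2Rw2
Branch closes: p and ~p both at w2.
All branches of the negation close; one closing branch shown above.

Valid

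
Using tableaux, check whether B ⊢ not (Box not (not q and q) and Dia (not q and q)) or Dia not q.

Yes, valid

Tableau for the negation not (not (Box not (not q and q) and Dia (not q and q)) or Dia not q):
1. not (not (Box not (not q and q) and Dia (not q and q)) or Dia not q), 0
2. Box not (not q and q) and Dia (not q and q), 0   [neg-or-rule on 1]
3. not Dia not q, 0   [neg-or-rule on 1]
4. Box not (not q and q), 0   [and-rule on 2]
5. Dia (not q and q), 0   [and-rule on 2]
6. q, 0   [neg-Dia-rule on 3 via 0R0]
7. not (not q and q), 0   [Box-rule on 4 via 0R0]
8. not q and q, 1   [Dia-rule on 5: fresh world 1, 0R1]
9. not q, 1   [and-rule on 8]
10. q, 1   [and-rule on 8]
Accessibility: 0R0, 0R1, 1R0, 1R1
Branch closes: q and not q both at 1.
Every branch of the negation's tableau closes; the branch above is one of them.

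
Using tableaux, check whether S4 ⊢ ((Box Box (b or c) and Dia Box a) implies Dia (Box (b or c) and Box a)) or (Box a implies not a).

Tableau for the negation not (((Box Box (b or c) and Dia Box a) implies Dia (Box (b or c) and Box a)) or (Box a implies not a)):
1. not (((Box Box (b or c) and Dia Box a) implies Dia (Box (b or c) and Box a)) or (Box a implies not a)), w0
2. not ((Box Box (b or c) and Dia Box a) implies Dia (Box (b or c) and Box a)), w0
3. not (Box a implies not a), w0
4. Box Box (b or c) and Dia Box a, w0
5. not Dia (Box (b or c) and Box a), w0
6. Box a, w0
7. a, w0
8. Box Box (b or c), w0
9. Dia Box a, w0
10. not (Box (b or c) and Box a), w0
11. Box (b or c), w0
12. b or c, w0
13. not Box (b or c), w0
14. c, w0
15. Box a, w1
16. not (Box (b or c) and Box a), w1
17. a, w1
18. Box (b or c), w1
19. b or c, w1
20. not Box a, w1
21. c, w1
22. not (b or c), w2
23. not b, w2
24. not c, w2
25. not (Box (b or c) and Box a), w2
26. a, w2
27. Box (b or c), w2
28. b or c, w2
29. not Box a, w2
30. c, w2
Accessibility: w0Rw0, w0Rw1, w0Rw2, w1Rw1, w2Rw2
Branch closes: c and not c both at w2.
Every branch of the negation's tableau closes; the branch above is one of them.

Valid in S4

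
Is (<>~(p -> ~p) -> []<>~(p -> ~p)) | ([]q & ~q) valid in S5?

Tableau for the negation ~((<>~(p -> ~p) -> []<>~(p -> ~p)) | ([]q & ~q)):
1. ~((<>~(p -> ~p) -> []<>~(p -> ~p)) | ([]q & ~q)), 0
2. ~(<>~(p -> ~p) -> []<>~(p -> ~p)), 0   [~|-rule on 1]
3. ~([]q & ~q), 0   [~|-rule on 1]
4. <>~(p -> ~p), 0   [~->-rule on 2]
5. ~[]<>~(p -> ~p), 0   [~->-rule on 2]
6. q, 0   [~&-rule on 3 (branches; this branch)]
7. ~(p -> ~p), 1   [<>-rule on 4: fresh world 1, 0R1]
8. p, 1   [~->-rule on 7]
9. ~<>~(p -> ~p), 2   [~[]-rule on 5: fresh world 2, 0R2]
10. p -> ~p, 0   [~<>-rule on 9 via 2R0]
11. p -> ~p, 1   [~<>-rule on 9 via 2R1]
12. p -> ~p, 2   [~<>-rule on 9 via 2R2]
13. ~p, 0   [->-rule on 10 (branches; this branch)]
14. ~p, 1   [->-rule on 11 (branches; this branch)]
Accessibility: 0R0, 0R1, 0R2, 1R0, 1R1, 1R2, 2R0, 2R1, 2R2
Branch closes: p and ~p both at 1.
Every branch of the negation's tableau closes; the branch above is one of them.

Valid in S5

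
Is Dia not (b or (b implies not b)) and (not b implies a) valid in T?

Not valid

Tableau for the negation not (Dia not (b or (b implies not b)) and (not b implies a)):
1. not (Dia not (b or (b implies not b)) and (not b implies a)), w0
2. not (not b implies a), w0   [neg-and-rule on 1 (branches; this branch)]
3. not b, w0   [neg-implies-rule on 2]
4. not a, w0   [neg-implies-rule on 2]
Accessibility: w0Rw0
The negation has an open branch (countermodel exists).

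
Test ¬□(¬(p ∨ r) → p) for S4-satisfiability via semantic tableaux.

Satisfiable (open branch found)

1. ¬□(¬(p ∨ r) → p), w0
2. ¬(¬(p ∨ r) → p), w1   [¬□-rule on 1: fresh world w1, w0Rw1]
3. ¬(p ∨ r), w1   [¬→-rule on 2]
4. ¬p, w1   [¬→-rule on 2]
5. ¬r, w1   [¬∨-rule on 3]
Accessibility: w0Rw0, w0Rw1, w1Rw1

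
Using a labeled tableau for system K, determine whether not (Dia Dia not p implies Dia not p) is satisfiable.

1. not (Dia Dia not p implies Dia not p), u
2. Dia Dia not p, u
3. not Dia not p, u
4. Dia not p, v
5. p, v
6. not p, w
Accessibility: uRv, vRw

Satisfiable (open branch found)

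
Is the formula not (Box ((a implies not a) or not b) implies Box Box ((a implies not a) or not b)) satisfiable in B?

1. not (Box ((a implies not a) or not b) implies Box Box ((a implies not a) or not b)), 0
2. Box ((a implies not a) or not b), 0
3. not Box Box ((a implies not a) or not b), 0
4. (a implies not a) or not b, 0
5. not b, 0
6. not Box ((a implies not a) or not b), 1
7. (a implies not a) or not b, 1
8. not b, 1
9. not ((a implies not a) or not b), 2
10. not (a implies not a), 2
11. b, 2
12. a, 2
Accessibility: 0R0, 0R1, 1R0, 1R1, 1R2, 2R1, 2R2

Yes, satisfiable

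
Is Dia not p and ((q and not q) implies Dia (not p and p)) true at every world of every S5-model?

Tableau for the negation not (Dia not p and ((q and not q) implies Dia (not p and p))):
1. not (Dia not p and ((q and not q) implies Dia (not p and p))), 0
2. not Dia not p, 0   [neg-and-rule on 1 (branches; this branch)]
3. p, 0   [neg-Dia-rule on 2 via 0R0]
Accessibility: 0R0
The negation has an open branch (countermodel exists).

No, not valid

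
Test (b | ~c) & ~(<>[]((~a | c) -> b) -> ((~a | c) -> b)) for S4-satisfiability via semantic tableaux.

Yes, satisfiable

1. (b | ~c) & ~(<>[]((~a | c) -> b) -> ((~a | c) -> b)), 0
2. b | ~c, 0   [&-rule on 1]
3. ~(<>[]((~a | c) -> b) -> ((~a | c) -> b)), 0   [&-rule on 1]
4. <>[]((~a | c) -> b), 0   [~->-rule on 3]
5. ~((~a | c) -> b), 0   [~->-rule on 3]
6. ~a | c, 0   [~->-rule on 5]
7. ~b, 0   [~->-rule on 5]
8. ~c, 0   [|-rule on 2 (branches; this branch)]
9. ~a, 0   [|-rule on 6 (branches; this branch)]
10. []((~a | c) -> b), 1   [<>-rule on 4: fresh world 1, 0R1]
11. (~a | c) -> b, 1   [[]-rule on 10 via 1R1]
12. b, 1   [->-rule on 11 (branches; this branch)]
Accessibility: 0R0, 0R1, 1R1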